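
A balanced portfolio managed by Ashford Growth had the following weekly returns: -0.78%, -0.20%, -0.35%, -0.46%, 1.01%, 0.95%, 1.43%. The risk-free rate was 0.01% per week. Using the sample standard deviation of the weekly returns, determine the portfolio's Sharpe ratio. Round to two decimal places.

r̄ = (-0.78 − 0.2 − 0.35 − 0.46 + 1.01 + 0.95 + 1.43) / 7 = 0.2286%
Σ(r − r̄)² = 4.5843; sample σ = √(4.5843/6) = 0.8741%
Sharpe = (r̄ − rf) / σ = (0.2286 − 0.01) / 0.8741 = 0.2186 / 0.8741 = 0.2501

0.25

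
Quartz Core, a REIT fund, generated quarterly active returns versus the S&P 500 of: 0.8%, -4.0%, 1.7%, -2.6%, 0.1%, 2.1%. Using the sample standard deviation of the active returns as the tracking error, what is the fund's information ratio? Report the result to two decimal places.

μ = (0.8 − 4 + 1.7 − 2.6 + 0.1 + 2.1) / 6 = -0.3167%
Σ(r − μ)² = (0.8 − (-0.3167))² + (-4 − (-0.3167))² + (1.7 − (-0.3167))² + … = 30.1083
sample σ = √(30.1083 / 5) = √6.0217 = 2.4539%
IR = μ / tracking error = -0.3167 / 2.4539 = -0.1291

-0.13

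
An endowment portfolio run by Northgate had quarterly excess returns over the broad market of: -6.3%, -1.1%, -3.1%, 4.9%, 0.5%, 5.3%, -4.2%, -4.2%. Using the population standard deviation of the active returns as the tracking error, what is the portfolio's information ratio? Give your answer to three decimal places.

r̄ = (-6.3 − 1.1 − 3.1 + 4.9 + 0.5 + 5.3 − 4.2 − 4.2) / 8 = -1.0250%
Σ(r − r̄)² = (-6.3 − (-1.0250))² + (-1.1 − (-1.0250))² + (-3.1 − (-1.0250))² + … = 129.7350
population σ = √(129.7350 / 8) = √16.2169 = 4.0270%
IR = r̄ / tracking error = -1.0250 / 4.0270 = -0.2545

-0.255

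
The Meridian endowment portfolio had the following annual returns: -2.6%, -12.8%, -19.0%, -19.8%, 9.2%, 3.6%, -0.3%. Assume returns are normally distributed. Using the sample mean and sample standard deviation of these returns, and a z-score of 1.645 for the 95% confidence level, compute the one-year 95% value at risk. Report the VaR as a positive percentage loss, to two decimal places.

24.63

Mean return r̄ = -41.70 / 7 = -5.9571%
Sample σ = √[Σ(r − r̄)² / 6] = √[772.9171 / 6] = √128.8195 = 11.3499%
VaR = −(r̄ − z·σ) = −(-5.9571 − 1.645 × 11.3499) = −(-24.6277) = 24.6277%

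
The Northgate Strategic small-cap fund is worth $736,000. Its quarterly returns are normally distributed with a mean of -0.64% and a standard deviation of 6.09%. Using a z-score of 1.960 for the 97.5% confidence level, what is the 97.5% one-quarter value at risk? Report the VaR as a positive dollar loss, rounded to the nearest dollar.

Return at the 97.5% tail: μ − z·σ = -0.64% − 1.960 × 6.09% = -0.64 − 11.9364 = -12.5764%
VaR = −(-12.5764%) × $736,000 = 12.5764% × $736,000 = $92,562

$92,562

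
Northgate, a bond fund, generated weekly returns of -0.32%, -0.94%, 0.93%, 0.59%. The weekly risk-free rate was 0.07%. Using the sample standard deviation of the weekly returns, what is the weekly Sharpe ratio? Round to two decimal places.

-0.01

μ = (-0.32 − 0.94 + 0.93 + 0.59) / 4 = 0.260 / 4 = 0.0650%
Σ(r − μ)² = (-0.32 − 0.0650)² + (-0.94 − 0.0650)² + … = 2.1821
sample σ = √(2.1821 / 3) = √0.7274 = 0.8529%
Sharpe = (μ − rf) / σ = (0.0650 − 0.07) / 0.8529 = -0.0050 / 0.8529 = -0.0059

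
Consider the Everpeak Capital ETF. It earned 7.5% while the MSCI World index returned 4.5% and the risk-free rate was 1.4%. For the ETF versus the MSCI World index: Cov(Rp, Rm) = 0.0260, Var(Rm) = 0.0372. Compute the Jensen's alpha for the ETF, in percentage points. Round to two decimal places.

3.93

β = Cov / Var = 0.0260 / 0.0372 = 0.6989
E[R] = Rf + β(Rm − Rf) = 1.4% + 0.6989 × (4.5% − 1.4%) = 3.5666%
α = Rp − E[R] = 7.5% − 3.5666% = 3.9334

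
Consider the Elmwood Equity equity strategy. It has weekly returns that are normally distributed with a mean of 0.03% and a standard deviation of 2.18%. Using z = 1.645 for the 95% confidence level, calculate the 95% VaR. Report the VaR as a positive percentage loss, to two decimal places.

VaR (as % loss) = −(μ − z·σ) = −(0.03% − 1.645 × 2.18%) = −(-3.5561%) = 3.5561%

3.56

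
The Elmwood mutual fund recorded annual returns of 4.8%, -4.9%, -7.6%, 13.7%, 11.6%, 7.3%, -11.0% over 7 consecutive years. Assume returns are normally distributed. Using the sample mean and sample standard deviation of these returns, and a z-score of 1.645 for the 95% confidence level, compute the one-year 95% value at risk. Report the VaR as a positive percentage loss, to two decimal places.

Mean return r̄ = 13.90 / 7 = 1.9857%
Sample σ = √[Σ(r − r̄)² / 6] = √[573.7486 / 6] = √95.6248 = 9.7788%
VaR = −(r̄ − z·σ) = −(1.9857 − 1.645 × 9.7788) = −(-14.1004) = 14.1004%

14.10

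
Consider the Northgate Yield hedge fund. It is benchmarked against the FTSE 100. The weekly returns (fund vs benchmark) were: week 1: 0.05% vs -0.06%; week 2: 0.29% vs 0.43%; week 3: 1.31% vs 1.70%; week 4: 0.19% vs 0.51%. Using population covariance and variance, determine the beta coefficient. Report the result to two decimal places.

r̄p = 0.4600%,  r̄m = 0.6450%
Cov = Σ(rp − r̄p)(rm − r̄m) / 4 = 0.3147
Var(rm) = Σ(rm − r̄m)² / 4 = 0.4186
β = Cov / Var = 0.3147 / 0.4186 = 0.7518

0.75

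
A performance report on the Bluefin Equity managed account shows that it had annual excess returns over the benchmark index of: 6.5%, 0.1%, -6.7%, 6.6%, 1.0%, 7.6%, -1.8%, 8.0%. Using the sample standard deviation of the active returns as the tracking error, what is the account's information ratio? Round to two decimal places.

0.50

Mean return μ = 21.30 / 8 = 2.6625%
Sample σ = √[Σ(r − μ)² / 7] = √[199.9988 / 7] = √28.5713 = 5.3452%
IR = μ / tracking error = 2.6625 / 5.3452 = 0.4981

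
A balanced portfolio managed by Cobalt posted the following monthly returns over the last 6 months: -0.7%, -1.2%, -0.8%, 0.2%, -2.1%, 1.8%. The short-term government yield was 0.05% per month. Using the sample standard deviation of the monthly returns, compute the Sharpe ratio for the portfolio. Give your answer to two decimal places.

Mean return r̄ = -2.80 / 6 = -0.4667%
Σ(r − r̄)² = (-0.7 − (-0.4667))² + (-1.2 − (-0.4667))² + … = 8.9533
sample σ = √(8.9533 / 5) = √1.7907 = 1.3382%
Sharpe = (r̄ − rf) / σ = (-0.4667 − 0.05) / 1.3382 = -0.5167 / 1.3382 = -0.3861

-0.39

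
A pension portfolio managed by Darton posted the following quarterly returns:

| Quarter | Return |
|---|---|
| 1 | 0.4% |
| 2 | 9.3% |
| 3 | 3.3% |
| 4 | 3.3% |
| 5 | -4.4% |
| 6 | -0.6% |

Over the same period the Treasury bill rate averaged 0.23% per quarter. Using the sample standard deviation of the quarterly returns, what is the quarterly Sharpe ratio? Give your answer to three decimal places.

r̄ = (0.4 + 9.3 + 3.3 + 3.3 − 4.4 − 0.6) / 6 = 1.8833%
Σ(r − r̄)² = 106.8683; sample σ = √(106.8683/5) = 4.6232%
Sharpe = (r̄ − rf) / σ = (1.8833 − 0.23) / 4.6232 = 1.6533 / 4.6232 = 0.3576

0.358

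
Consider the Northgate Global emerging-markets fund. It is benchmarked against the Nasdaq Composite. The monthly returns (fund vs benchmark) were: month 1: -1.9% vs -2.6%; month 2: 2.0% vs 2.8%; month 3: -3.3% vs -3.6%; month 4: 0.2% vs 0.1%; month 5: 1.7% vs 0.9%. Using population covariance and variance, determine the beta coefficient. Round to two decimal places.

0.86

r̄p = -0.2600%,  r̄m = -0.4800%
Cov = Σ(rp − r̄p)(rm − r̄m) / 5 = 4.6692
Var(rm) = Σ(rm − r̄m)² / 5 = 5.4456
β = Cov / Var = 4.6692 / 5.4456 = 0.8574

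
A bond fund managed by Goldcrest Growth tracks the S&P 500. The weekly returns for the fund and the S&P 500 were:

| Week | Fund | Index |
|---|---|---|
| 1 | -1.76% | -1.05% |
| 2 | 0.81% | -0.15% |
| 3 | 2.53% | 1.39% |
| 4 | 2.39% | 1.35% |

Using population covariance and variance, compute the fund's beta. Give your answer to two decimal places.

r̄p = 0.9925%,  r̄m = 0.3850%
Cov = Σ(rp − r̄p)(rm − r̄m) / 4 = 1.7353
Var(rm) = Σ(rm − r̄m)² / 4 = 1.0717
β = Cov / Var = 1.7353 / 1.0717 = 1.6192

1.62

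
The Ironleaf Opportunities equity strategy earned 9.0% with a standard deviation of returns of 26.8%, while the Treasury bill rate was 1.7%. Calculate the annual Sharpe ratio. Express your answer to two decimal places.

Sharpe = (Rp − Rf) / σp = (9.0% − 1.7%) / 26.8% = 7.30% / 26.8% = 0.2724

0.27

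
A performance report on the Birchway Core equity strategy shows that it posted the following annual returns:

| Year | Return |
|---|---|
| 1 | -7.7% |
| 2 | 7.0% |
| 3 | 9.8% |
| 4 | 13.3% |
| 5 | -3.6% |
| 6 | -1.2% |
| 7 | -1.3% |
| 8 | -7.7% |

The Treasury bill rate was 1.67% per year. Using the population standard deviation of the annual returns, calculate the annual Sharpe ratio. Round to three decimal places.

-0.080

r̄ = (-7.7 + 7 + 9.8 + 13.3 − 3.6 − 1.2 − 1.3 − 7.7) / 8 = 8.60 / 8 = 1.0750%
Σ(r − r̄)² = (-7.7 − 1.0750)² + (7 − 1.0750)² + … = 447.3550
population σ = √(447.3550 / 8) = √55.9194 = 7.4779%
Sharpe = (r̄ − rf) / σ = (1.0750 − 1.67) / 7.4779 = -0.5950 / 7.4779 = -0.0796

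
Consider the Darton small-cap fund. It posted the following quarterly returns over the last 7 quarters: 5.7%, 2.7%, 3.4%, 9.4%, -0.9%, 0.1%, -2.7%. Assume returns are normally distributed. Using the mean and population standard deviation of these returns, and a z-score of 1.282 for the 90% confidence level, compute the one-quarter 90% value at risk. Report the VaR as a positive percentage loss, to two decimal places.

r̄ = (5.7 + 2.7 + 3.4 + 9.4 − 0.9 + 0.1 − 2.7) / 7 = 2.5286%
Population σ = √[Σ(r − r̄)² / 7] = √[103.0543 / 7] = √14.7220 = 3.8369%
VaR = −(r̄ − z·σ) = −(2.5286 − 1.282 × 3.8369) = −(-2.3903) = 2.3903%

2.39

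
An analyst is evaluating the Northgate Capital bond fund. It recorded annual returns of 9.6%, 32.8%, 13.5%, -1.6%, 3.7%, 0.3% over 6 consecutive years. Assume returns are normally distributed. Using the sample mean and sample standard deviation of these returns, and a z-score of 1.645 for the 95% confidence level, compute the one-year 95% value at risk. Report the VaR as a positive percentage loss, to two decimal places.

11.09

μ = (9.6 + 32.8 + 13.5 − 1.6 + 3.7 + 0.3) / 6 = 9.7167%
Sample std dev = √[800.1083 / 5] = 12.6500%
VaR = −(μ − z·σ) = −(9.7167 − 1.645 × 12.6500) = −(-11.0926) = 11.0926%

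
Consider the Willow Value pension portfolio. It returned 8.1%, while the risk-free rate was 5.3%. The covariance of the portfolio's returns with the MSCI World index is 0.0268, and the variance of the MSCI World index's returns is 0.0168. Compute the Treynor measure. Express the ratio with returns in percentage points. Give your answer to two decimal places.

β = Cov / Var = 0.0268 / 0.0168 = 1.5952
Treynor = (Rp − Rf) / β = (8.1% − 5.3%) / 1.5952 = 2.80 / 1.5952 = 1.7553

1.76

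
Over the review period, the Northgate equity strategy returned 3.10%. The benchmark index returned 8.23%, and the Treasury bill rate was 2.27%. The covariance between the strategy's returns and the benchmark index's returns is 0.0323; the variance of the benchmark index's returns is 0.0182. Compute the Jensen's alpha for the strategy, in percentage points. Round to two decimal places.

-9.75

β = Cov / Var = 0.0323 / 0.0182 = 1.7747
E[R] = Rf + β(Rm − Rf) = 2.27% + 1.7747 × (8.23% − 2.27%) = 12.8472%
α = Rp − E[R] = 3.10% − 12.8472% = -9.7472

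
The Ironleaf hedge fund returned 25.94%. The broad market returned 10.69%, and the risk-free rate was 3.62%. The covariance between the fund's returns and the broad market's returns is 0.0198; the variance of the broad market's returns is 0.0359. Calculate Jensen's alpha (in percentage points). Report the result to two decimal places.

18.42

β = Cov / Var = 0.0198 / 0.0359 = 0.5515
E[R] = Rf + β(Rm − Rf) = 3.62% + 0.5515 × (10.69% − 3.62%) = 7.5191%
α = Rp − E[R] = 25.94% − 7.5191% = 18.4209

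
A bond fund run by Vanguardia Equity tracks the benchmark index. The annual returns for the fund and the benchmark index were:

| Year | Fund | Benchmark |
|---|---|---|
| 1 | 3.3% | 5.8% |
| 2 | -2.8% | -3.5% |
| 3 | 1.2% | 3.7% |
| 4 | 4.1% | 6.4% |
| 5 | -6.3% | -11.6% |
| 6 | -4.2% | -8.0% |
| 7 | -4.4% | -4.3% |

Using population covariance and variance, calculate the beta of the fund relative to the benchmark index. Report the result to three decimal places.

0.570

r̄p = -1.3000%,  r̄m = -1.6429%
Cov = Σ(rp − r̄p)(rm − r̄m) / 7 = 24.3243
Var(rm) = Σ(rm − r̄m)² / 7 = 42.6710
β = Cov / Var = 24.3243 / 42.6710 = 0.5700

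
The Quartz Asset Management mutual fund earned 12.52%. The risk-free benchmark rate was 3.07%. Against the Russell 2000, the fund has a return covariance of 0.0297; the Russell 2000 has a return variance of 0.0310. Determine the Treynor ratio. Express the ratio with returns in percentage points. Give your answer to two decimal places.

β = Cov / Var = 0.0297 / 0.0310 = 0.9581
Treynor = (Rp − Rf) / β = (12.52% − 3.07%) / 0.9581 = 9.45 / 0.9581 = 9.8633

9.86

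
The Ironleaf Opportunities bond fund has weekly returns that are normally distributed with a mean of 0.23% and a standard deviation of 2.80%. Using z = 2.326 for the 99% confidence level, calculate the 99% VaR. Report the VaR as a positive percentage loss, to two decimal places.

6.28

VaR (as % loss) = −(μ − z·σ) = −(0.23% − 2.326 × 2.80%) = −(-6.2828%) = 6.2828%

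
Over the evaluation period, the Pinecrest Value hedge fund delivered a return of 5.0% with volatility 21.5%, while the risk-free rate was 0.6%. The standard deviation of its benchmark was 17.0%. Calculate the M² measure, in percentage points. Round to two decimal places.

Sharpe = (Rp − Rf) / σp = (5.0% − 0.6%) / 21.5% = 0.2047
M² = Rf + Sharpe × σm = 0.6% + 0.2047 × 17.0% = 4.0799%

4.08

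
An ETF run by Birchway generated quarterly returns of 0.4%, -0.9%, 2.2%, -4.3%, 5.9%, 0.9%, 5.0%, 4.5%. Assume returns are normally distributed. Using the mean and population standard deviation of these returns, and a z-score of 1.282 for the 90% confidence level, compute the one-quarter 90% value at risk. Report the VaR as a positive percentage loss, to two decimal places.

Mean return r̄ = 13.70 / 8 = 1.7125%
Σ(r − r̄)² = (0.4 − 1.7125)² + (-0.9 − 1.7125)² + … = 81.7088
σ = √[81.7088 / 8] = 3.1959%
VaR = −(r̄ − z·σ) = −(1.7125 − 1.282 × 3.1959) = −(-2.3846) = 2.3846%

2.38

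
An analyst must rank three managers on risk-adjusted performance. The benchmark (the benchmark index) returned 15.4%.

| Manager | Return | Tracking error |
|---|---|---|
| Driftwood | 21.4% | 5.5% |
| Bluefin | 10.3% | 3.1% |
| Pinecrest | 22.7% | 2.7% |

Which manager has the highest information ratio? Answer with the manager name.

Pinecrest

Driftwood: IR = (21.4% − 15.4%) / 5.5% = 1.091
Bluefin: IR = (10.3% − 15.4%) / 3.1% = -1.645
Pinecrest: IR = (22.7% − 15.4%) / 2.7% = 2.704
Highest: Pinecrest (2.704).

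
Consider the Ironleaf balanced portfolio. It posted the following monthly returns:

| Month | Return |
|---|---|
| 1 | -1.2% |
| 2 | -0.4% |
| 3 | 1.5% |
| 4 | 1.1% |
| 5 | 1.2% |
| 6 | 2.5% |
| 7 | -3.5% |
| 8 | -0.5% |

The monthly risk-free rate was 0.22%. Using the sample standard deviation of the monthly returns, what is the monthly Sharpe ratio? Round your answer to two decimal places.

Mean return r̄ = 0.70 / 8 = 0.0875%
Σ(r − r̄)² = 25.1888; sample σ = √(25.1888/7) = 1.8969%
Sharpe = (r̄ − rf) / σ = (0.0875 − 0.22) / 1.8969 = -0.1325 / 1.8969 = -0.0699

-0.07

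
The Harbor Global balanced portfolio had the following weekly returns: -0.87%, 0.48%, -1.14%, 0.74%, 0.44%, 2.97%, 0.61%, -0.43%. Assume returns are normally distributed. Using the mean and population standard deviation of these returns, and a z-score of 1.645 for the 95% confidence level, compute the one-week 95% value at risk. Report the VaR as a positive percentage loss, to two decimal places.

μ = (-0.87 + 0.48 − 1.14 + 0.74 + 0.44 + 2.97 + 0.61 − 0.43) / 8 = 2.800 / 8 = 0.3500%
Σ(r − μ)² = (-0.87 − 0.3500)² + (0.48 − 0.3500)² + … = 11.4260
σ = √[11.4260 / 8] = 1.1951%
VaR = −(μ − z·σ) = −(0.3500 − 1.645 × 1.1951) = −(-1.6159) = 1.6159%

1.62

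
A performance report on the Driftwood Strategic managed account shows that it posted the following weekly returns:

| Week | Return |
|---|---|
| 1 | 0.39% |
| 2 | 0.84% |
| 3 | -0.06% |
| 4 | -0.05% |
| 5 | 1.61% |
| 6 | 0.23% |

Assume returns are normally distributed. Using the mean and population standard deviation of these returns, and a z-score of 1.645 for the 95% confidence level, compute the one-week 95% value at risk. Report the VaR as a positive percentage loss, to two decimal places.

0.47

r̄ = (0.39 + 0.84 − 0.06 − 0.05 + 1.61 + 0.23) / 6 = 2.960 / 6 = 0.4933%
Population std dev = √[2.0485 / 6] = 0.5843%
VaR = −(r̄ − z·σ) = −(0.4933 − 1.645 × 0.5843) = −(-0.4679) = 0.4679%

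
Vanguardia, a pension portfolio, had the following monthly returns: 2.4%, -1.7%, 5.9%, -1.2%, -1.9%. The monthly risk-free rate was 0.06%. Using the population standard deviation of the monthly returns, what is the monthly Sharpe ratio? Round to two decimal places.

r̄ = (2.4 − 1.7 + 5.9 − 1.2 − 1.9) / 5 = 3.50 / 5 = 0.7000%
Population std dev = √[46.0600 / 5] = 3.0351%
Sharpe = (r̄ − rf) / σ = (0.7000 − 0.06) / 3.0351 = 0.6400 / 3.0351 = 0.2109

0.21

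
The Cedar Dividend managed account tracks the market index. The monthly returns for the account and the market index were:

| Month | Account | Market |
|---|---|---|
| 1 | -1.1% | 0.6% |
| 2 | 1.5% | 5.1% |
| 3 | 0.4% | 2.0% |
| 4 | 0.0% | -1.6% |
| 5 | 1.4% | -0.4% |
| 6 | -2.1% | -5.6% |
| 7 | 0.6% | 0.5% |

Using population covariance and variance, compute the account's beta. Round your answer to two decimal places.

0.30

r̄p = 0.1000%,  r̄m = 0.0857%
Cov = Σ(rp − r̄p)(rm − r̄m) / 7 = 2.7471
Var(rm) = Σ(rm − r̄m)² / 7 = 9.2355
β = Cov / Var = 2.7471 / 9.2355 = 0.2975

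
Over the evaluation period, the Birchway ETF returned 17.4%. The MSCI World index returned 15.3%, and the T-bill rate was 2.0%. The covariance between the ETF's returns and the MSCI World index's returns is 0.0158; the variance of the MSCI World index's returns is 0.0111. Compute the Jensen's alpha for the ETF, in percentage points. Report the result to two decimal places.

β = Cov / Var = 0.0158 / 0.0111 = 1.4234
E[R] = Rf + β(Rm − Rf) = 2.0% + 1.4234 × (15.3% − 2.0%) = 20.9312%
α = Rp − E[R] = 17.4% − 20.9312% = -3.5312

-3.53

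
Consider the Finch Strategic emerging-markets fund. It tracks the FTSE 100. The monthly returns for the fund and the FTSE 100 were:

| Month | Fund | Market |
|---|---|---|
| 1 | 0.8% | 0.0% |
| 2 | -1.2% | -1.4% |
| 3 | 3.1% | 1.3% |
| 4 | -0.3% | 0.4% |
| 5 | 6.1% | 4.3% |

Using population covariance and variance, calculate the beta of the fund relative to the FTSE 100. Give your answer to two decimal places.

r̄p = 1.7000%,  r̄m = 0.9200%
Cov = Σ(rp − r̄p)(rm − r̄m) / 5 = 4.8000
Var(rm) = Σ(rm − r̄m)² / 5 = 3.6136
β = Cov / Var = 4.8000 / 3.6136 = 1.3283

1.33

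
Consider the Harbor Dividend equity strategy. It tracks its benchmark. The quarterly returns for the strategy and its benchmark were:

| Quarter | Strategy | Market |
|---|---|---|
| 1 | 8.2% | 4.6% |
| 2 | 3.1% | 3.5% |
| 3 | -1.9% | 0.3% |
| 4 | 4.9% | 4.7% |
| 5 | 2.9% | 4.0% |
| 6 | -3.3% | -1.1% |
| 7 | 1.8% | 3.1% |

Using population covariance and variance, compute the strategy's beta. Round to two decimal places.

r̄p = 2.2429%,  r̄m = 2.7286%
Cov = Σ(rp − r̄p)(rm − r̄m) / 7 = 7.0002
Var(rm) = Σ(rm − r̄m)² / 7 = 4.3278
β = Cov / Var = 7.0002 / 4.3278 = 1.6175

1.62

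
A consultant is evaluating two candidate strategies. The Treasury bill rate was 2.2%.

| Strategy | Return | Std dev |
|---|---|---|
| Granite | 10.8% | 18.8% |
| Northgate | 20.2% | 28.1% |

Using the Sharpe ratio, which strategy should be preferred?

Northgate

Granite: Sharpe ratio = (10.8% − 2.2%) / 18.8% = 0.457
Northgate: Sharpe ratio = (20.2% − 2.2%) / 28.1% = 0.641
Highest: Northgate (0.641).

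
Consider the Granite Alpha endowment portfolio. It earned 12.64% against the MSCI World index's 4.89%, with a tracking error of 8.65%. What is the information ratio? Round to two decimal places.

0.90

IR = (Rp − Rb) / TE = (12.64% − 4.89%) / 8.65% = 7.75% / 8.65% = 0.8960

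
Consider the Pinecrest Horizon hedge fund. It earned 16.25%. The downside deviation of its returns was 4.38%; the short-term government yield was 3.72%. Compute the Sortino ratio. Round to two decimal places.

Sortino = (Rp − Rf) / σd = (16.25% − 3.72%) / 4.38% = 12.53% / 4.38% = 2.8607

2.86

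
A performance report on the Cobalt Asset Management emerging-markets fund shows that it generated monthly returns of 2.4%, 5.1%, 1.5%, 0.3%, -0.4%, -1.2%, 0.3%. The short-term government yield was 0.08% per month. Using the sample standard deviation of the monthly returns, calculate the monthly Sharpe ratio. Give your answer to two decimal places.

r̄ = (2.4 + 5.1 + 1.5 + 0.3 − 0.4 − 1.2 + 0.3) / 7 = 1.1429%
Σ(r − r̄)² = 26.6571; sample σ = √(26.6571/6) = 2.1078%
Sharpe = (r̄ − rf) / σ = (1.1429 − 0.08) / 2.1078 = 1.0629 / 2.1078 = 0.5043

0.50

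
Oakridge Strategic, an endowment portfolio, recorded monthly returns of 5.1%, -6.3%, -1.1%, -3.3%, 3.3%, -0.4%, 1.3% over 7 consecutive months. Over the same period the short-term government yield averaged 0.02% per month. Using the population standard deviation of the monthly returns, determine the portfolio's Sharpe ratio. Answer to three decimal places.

μ = (5.1 − 6.3 − 1.1 − 3.3 + 3.3 − 0.4 + 1.3) / 7 = -1.40 / 7 = -0.2000%
Σ(r − μ)² = (5.1 − (-0.2000))² + (-6.3 − (-0.2000))² + (-1.1 − (-0.2000))² + … = 90.2600
σ = √[90.2600 / 7] = 3.5909%
Sharpe = (μ − rf) / σ = (-0.2000 − 0.02) / 3.5909 = -0.2200 / 3.5909 = -0.0613

-0.061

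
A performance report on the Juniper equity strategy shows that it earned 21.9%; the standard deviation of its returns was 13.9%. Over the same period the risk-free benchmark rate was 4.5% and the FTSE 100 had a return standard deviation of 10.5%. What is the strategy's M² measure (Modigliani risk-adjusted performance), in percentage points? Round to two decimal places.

17.64

Sharpe = (Rp − Rf) / σp = (21.9% − 4.5%) / 13.9% = 1.2518
M² = Rf + Sharpe × σm = 4.5% + 1.2518 × 10.5% = 17.6439%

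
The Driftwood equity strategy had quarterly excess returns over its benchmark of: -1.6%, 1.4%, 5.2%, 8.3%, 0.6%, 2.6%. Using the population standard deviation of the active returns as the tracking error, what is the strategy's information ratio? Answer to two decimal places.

0.85

r̄ = (-1.6 + 1.4 + 5.2 + 8.3 + 0.6 + 2.6) / 6 = 16.50 / 6 = 2.7500%
Population std dev = √[62.1950 / 6] = 3.2196%
IR = r̄ / tracking error = 2.7500 / 3.2196 = 0.8541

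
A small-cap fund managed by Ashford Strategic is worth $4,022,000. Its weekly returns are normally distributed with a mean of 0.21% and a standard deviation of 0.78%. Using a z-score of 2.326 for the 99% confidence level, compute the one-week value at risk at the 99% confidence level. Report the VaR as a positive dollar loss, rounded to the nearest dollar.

$64,524

Return at the 99% tail: μ − z·σ = 0.21% − 2.326 × 0.78% = 0.21 − 1.81428 = -1.60428%
VaR = −(-1.60428%) × $4,022,000 = 1.60428% × $4,022,000 = $64,524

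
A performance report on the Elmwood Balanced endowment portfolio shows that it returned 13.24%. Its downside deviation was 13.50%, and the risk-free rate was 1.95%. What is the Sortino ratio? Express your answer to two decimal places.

Sortino = (Rp − Rf) / σd = (13.24% − 1.95%) / 13.50% = 11.29% / 13.50% = 0.8363

0.84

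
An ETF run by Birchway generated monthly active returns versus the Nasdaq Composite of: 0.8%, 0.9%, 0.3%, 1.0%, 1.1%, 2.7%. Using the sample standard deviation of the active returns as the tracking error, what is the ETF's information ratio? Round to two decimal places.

r̄ = (0.8 + 0.9 + 0.3 + 1 + 1.1 + 2.7) / 6 = 1.1333%
Sample σ = √[Σ(r − r̄)² / 5] = √[3.3333 / 5] = √0.6667 = 0.8165%
IR = r̄ / tracking error = 1.1333 / 0.8165 = 1.3880

1.39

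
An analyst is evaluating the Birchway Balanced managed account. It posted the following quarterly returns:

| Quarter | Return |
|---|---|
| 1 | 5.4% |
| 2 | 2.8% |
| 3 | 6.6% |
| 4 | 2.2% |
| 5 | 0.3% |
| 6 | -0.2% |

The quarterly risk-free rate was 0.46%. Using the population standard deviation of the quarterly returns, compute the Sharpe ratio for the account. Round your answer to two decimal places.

Mean return r̄ = 17.10 / 6 = 2.8500%
Population std dev = √[36.7950 / 6] = 2.4764%
Sharpe = (r̄ − rf) / σ = (2.8500 − 0.46) / 2.4764 = 2.3900 / 2.4764 = 0.9651

0.97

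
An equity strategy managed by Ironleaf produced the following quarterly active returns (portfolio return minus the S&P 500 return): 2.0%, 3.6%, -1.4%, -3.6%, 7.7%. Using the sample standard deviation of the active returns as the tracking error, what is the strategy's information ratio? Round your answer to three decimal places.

0.377

μ = (2 + 3.6 − 1.4 − 3.6 + 7.7) / 5 = 8.30 / 5 = 1.6600%
Sample std dev = √[77.3920 / 4] = 4.3986%
IR = μ / tracking error = 1.6600 / 4.3986 = 0.3774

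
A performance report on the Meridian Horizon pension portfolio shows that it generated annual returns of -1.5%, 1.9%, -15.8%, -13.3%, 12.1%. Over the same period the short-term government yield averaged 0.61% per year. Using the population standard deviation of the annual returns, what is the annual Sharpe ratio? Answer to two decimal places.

-0.38

Mean return μ = -16.60 / 5 = -3.3200%
Population σ = √[Σ(r − μ)² / 5] = √[523.6880 / 5] = √104.7376 = 10.2341%
Sharpe = (μ − rf) / σ = (-3.3200 − 0.61) / 10.2341 = -3.9300 / 10.2341 = -0.3840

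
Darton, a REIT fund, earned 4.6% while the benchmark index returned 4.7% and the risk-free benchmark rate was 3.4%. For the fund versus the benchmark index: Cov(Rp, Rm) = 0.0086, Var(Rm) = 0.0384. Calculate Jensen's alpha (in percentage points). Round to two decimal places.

β = Cov / Var = 0.0086 / 0.0384 = 0.2240
E[R] = Rf + β(Rm − Rf) = 3.4% + 0.2240 × (4.7% − 3.4%) = 3.6912%
α = Rp − E[R] = 4.6% − 3.6912% = 0.9088

0.91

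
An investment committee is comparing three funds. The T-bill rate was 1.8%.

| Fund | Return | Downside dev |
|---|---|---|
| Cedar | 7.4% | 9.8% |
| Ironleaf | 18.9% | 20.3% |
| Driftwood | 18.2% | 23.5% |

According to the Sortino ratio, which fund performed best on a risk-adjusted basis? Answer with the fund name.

Ironleaf

Cedar: Sortino ratio = (7.4% − 1.8%) / 9.8% = 0.571
Ironleaf: Sortino ratio = (18.9% − 1.8%) / 20.3% = 0.842
Driftwood: Sortino ratio = (18.2% − 1.8%) / 23.5% = 0.698
Highest: Ironleaf (0.842).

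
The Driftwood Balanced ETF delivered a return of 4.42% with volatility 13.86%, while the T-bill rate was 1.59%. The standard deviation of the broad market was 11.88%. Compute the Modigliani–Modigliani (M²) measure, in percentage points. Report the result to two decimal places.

4.02

Sharpe = (Rp − Rf) / σp = (4.42% − 1.59%) / 13.86% = 0.2042
M² = Rf + Sharpe × σm = 1.59% + 0.2042 × 11.88% = 4.0159%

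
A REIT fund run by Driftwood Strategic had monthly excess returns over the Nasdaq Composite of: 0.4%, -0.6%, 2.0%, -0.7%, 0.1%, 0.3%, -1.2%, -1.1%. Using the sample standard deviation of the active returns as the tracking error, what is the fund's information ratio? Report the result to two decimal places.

-0.10

r̄ = (0.4 − 0.6 + 2 − 0.7 + 0.1 + 0.3 − 1.2 − 1.1) / 8 = -0.1000%
Σ(r − r̄)² = 7.6800; sample σ = √(7.6800/7) = 1.0474%
IR = r̄ / tracking error = -0.1000 / 1.0474 = -0.0955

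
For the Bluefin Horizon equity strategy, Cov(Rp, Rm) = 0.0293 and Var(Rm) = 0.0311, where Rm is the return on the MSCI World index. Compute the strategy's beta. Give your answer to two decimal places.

0.94

β = Cov(Rp, Rm) / Var(Rm) = 0.0293 / 0.0311 = 0.9421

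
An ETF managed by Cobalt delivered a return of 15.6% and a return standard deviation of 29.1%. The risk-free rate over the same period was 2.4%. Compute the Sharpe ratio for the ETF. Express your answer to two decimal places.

Sharpe = (Rp − Rf) / σp = (15.6% − 2.4%) / 29.1% = 13.20% / 29.1% = 0.4536

0.45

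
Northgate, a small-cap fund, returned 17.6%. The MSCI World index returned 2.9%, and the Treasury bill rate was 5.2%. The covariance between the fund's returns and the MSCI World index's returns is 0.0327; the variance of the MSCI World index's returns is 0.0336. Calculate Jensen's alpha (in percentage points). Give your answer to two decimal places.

14.64

β = Cov / Var = 0.0327 / 0.0336 = 0.9732
E[R] = Rf + β(Rm − Rf) = 5.2% + 0.9732 × (2.9% − 5.2%) = 2.9616%
α = Rp − E[R] = 17.6% − 2.9616% = 14.6384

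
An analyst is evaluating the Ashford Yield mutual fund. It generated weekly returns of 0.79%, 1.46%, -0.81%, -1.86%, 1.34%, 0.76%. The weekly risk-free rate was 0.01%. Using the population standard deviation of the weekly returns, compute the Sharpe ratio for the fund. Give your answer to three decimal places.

0.223

μ = (0.79 + 1.46 − 0.81 − 1.86 + 1.34 + 0.76) / 6 = 1.680 / 6 = 0.2800%
Σ(r − μ)² = 8.7742; population σ = √(8.7742/6) = 1.2093%
Sharpe = (μ − rf) / σ = (0.2800 − 0.01) / 1.2093 = 0.2700 / 1.2093 = 0.2233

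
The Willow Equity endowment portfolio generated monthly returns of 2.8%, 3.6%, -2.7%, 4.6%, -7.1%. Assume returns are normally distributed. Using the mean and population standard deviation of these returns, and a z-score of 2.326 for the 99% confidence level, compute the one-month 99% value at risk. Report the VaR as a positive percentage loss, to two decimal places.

10.13

r̄ = (2.8 + 3.6 − 2.7 + 4.6 − 7.1) / 5 = 0.2400%
Σ(r − r̄)² = 99.3720; population σ = √(99.3720/5) = 4.4581%
VaR = −(r̄ − z·σ) = −(0.2400 − 2.326 × 4.4581) = −(-10.1295) = 10.1295%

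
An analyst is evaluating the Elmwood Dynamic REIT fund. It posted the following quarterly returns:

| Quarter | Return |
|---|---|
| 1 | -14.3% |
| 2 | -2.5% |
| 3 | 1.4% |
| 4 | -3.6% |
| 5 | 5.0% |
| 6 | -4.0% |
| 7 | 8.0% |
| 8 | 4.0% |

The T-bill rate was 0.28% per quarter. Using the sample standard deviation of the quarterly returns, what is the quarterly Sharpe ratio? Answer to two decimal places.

-0.15

r̄ = (-14.3 − 2.5 + 1.4 − 3.6 + 5 − 4 + 8 + 4) / 8 = -6.00 / 8 = -0.7500%
Σ(r − r̄)² = (-14.3 − (-0.7500))² + (-2.5 − (-0.7500))² + … = 342.1600
sample σ = √(342.1600 / 7) = √48.8800 = 6.9914%
Sharpe = (r̄ − rf) / σ = (-0.7500 − 0.28) / 6.9914 = -1.0300 / 6.9914 = -0.1473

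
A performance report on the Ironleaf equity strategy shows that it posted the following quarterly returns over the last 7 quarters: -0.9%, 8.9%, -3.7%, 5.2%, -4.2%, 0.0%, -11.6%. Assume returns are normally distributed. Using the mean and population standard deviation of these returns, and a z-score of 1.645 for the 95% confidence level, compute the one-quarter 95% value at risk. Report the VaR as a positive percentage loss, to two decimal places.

r̄ = (-0.9 + 8.9 − 3.7 + 5.2 − 4.2 + 0 − 11.6) / 7 = -6.30 / 7 = -0.9000%
Population σ = √[Σ(r − r̄)² / 7] = √[267.2800 / 7] = √38.1829 = 6.1792%
VaR = −(r̄ − z·σ) = −(-0.9000 − 1.645 × 6.1792) = −(-11.0648) = 11.0648%

11.06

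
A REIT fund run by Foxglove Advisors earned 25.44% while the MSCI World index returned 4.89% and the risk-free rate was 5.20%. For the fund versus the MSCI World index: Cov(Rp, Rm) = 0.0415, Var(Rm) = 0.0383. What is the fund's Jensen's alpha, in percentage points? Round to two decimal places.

β = Cov / Var = 0.0415 / 0.0383 = 1.0836
E[R] = Rf + β(Rm − Rf) = 5.20% + 1.0836 × (4.89% − 5.20%) = 4.8641%
α = Rp − E[R] = 25.44% − 4.8641% = 20.5759

20.58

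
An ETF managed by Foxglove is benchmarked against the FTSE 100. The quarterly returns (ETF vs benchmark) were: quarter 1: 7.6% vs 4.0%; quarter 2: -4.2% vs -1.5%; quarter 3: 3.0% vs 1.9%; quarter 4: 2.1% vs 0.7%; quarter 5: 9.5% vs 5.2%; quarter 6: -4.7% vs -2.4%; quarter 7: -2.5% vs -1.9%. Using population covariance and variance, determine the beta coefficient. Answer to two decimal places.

r̄p = 1.5429%,  r̄m = 0.8571%
Cov = Σ(rp − r̄p)(rm − r̄m) / 7 = 14.2918
Var(rm) = Σ(rm − r̄m)² / 7 = 7.6596
β = Cov / Var = 14.2918 / 7.6596 = 1.8659

1.87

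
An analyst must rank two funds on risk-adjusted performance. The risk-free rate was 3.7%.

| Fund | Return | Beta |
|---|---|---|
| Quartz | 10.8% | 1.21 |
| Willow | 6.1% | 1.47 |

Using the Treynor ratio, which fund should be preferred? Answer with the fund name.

Quartz: Treynor = (10.8% − 3.7%) / 1.21 = 5.868
Willow: Treynor = (6.1% − 3.7%) / 1.47 = 1.633
Highest: Quartz (5.868).

Quartz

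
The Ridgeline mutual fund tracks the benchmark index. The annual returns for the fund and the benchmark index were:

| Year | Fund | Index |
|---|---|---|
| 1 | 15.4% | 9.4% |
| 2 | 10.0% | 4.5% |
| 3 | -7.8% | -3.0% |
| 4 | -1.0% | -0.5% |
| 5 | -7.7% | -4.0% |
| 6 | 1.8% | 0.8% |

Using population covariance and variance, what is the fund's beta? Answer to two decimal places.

1.85

r̄p = 1.7833%,  r̄m = 1.2000%
Cov = Σ(rp − r̄p)(rm − r̄m) / 6 = 38.8433
Var(rm) = Σ(rm − r̄m)² / 6 = 20.9767
β = Cov / Var = 38.8433 / 20.9767 = 1.8517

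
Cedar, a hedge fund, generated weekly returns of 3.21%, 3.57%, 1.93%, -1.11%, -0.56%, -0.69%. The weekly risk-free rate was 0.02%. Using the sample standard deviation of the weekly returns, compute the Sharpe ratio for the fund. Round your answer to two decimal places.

r̄ = (3.21 + 3.57 + 1.93 − 1.11 − 0.56 − 0.69) / 6 = 1.0583%
Σ(r − r̄)² = (3.21 − 1.0583)² + (3.57 − 1.0583)² + (1.93 − 1.0583)² + … = 22.0753
σ = √[22.0753 / 5] = 2.1012%
Sharpe = (r̄ − rf) / σ = (1.0583 − 0.02) / 2.1012 = 1.0383 / 2.1012 = 0.4941

0.49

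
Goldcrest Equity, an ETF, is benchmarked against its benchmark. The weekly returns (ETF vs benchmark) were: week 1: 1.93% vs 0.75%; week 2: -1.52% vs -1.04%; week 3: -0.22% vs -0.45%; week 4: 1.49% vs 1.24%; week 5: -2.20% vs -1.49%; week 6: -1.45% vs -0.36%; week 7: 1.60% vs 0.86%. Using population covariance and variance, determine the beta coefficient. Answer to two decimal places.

r̄p = -0.0529%,  r̄m = -0.0700%
Cov = Σ(rp − r̄p)(rm − r̄m) / 7 = 1.4464
Var(rm) = Σ(rm − r̄m)² / 7 = 0.9199
β = Cov / Var = 1.4464 / 0.9199 = 1.5723

1.57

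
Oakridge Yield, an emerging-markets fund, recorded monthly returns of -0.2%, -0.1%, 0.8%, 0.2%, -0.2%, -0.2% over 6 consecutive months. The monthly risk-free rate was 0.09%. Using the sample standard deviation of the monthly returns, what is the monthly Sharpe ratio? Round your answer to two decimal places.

-0.10

r̄ = (-0.2 − 0.1 + 0.8 + 0.2 − 0.2 − 0.2) / 6 = 0.30 / 6 = 0.0500%
Sample std dev = √[0.7950 / 5] = 0.3987%
Sharpe = (r̄ − rf) / σ = (0.0500 − 0.09) / 0.3987 = -0.0400 / 0.3987 = -0.1003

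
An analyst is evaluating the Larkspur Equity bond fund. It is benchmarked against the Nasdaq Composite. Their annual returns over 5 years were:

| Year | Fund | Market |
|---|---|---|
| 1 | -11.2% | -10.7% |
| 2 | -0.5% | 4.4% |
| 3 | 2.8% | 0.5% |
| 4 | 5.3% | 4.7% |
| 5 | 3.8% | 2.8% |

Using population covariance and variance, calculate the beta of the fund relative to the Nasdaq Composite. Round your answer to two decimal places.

0.95

r̄p = 0.0400%,  r̄m = 0.3400%
Cov = Σ(rp − r̄p)(rm − r̄m) / 5 = 30.9044
Var(rm) = Σ(rm − r̄m)² / 5 = 32.6904
β = Cov / Var = 30.9044 / 32.6904 = 0.9454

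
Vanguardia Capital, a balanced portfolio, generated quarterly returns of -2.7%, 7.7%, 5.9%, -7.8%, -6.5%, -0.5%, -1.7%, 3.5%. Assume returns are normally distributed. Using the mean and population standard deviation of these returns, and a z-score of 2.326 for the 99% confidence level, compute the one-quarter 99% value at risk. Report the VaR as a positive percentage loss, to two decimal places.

r̄ = (-2.7 + 7.7 + 5.9 − 7.8 − 6.5 − 0.5 − 1.7 + 3.5) / 8 = -2.10 / 8 = -0.2625%
Population std dev = √[219.3188 / 8] = 5.2359%
VaR = −(r̄ − z·σ) = −(-0.2625 − 2.326 × 5.2359) = −(-12.4412) = 12.4412%

12.44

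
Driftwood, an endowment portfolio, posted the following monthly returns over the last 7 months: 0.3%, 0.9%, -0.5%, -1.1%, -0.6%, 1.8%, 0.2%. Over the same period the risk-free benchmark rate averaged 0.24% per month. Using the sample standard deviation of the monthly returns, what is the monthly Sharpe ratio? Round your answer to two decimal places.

Mean return μ = 1.00 / 7 = 0.1429%
Σ(r − μ)² = (0.3 − 0.1429)² + (0.9 − 0.1429)² + … = 5.8571
sample σ = √(5.8571 / 6) = √0.9762 = 0.9880%
Sharpe = (μ − rf) / σ = (0.1429 − 0.24) / 0.9880 = -0.0971 / 0.9880 = -0.0983

-0.10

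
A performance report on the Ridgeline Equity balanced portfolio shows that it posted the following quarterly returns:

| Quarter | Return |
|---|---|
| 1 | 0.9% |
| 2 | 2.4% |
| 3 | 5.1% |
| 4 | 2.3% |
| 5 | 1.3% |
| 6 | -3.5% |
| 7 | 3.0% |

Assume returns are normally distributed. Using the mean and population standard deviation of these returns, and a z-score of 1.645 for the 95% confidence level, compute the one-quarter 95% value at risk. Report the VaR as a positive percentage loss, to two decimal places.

2.38

Mean return μ = 11.50 / 7 = 1.6429%
Σ(r − μ)² = (0.9 − 1.6429)² + (2.4 − 1.6429)² + (5.1 − 1.6429)² + … = 41.9171
σ = √[41.9171 / 7] = 2.4471%
VaR = −(μ − z·σ) = −(1.6429 − 1.645 × 2.4471) = −(-2.3826) = 2.3826%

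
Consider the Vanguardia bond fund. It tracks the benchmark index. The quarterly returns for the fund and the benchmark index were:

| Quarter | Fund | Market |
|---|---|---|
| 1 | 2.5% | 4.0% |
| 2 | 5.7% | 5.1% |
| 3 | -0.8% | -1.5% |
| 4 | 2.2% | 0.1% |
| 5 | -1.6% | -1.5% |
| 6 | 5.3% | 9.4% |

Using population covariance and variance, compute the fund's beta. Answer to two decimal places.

r̄p = 2.2167%,  r̄m = 2.6000%
Cov = Σ(rp − r̄p)(rm − r̄m) / 6 = 9.6883
Var(rm) = Σ(rm − r̄m)² / 6 = 15.7200
β = Cov / Var = 9.6883 / 15.7200 = 0.6163

0.62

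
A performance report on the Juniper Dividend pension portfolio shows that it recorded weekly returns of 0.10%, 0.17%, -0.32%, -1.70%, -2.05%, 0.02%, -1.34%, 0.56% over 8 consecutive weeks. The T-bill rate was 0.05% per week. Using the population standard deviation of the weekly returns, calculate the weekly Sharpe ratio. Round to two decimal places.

Mean return μ = -4.560 / 8 = -0.5700%
Σ(r − μ)² = 6.7442; population σ = √(6.7442/8) = 0.9182%
Sharpe = (μ − rf) / σ = (-0.5700 − 0.05) / 0.9182 = -0.6200 / 0.9182 = -0.6752

-0.68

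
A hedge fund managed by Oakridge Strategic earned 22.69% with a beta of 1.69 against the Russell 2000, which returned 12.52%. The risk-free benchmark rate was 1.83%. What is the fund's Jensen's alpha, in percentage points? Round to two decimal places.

2.79

CAPM expected return = Rf + β(Rm − Rf) = 1.83% + 1.69 × (12.52% − 1.83%) = 1.83 + 1.69 × 10.69 = 19.8961%
Jensen's α = Rp − E[R] = 22.69% − 19.8961% = 2.7939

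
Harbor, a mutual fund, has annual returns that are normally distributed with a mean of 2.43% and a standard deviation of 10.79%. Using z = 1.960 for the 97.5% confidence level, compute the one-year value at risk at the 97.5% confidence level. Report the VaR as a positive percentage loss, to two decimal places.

18.72

VaR (as % loss) = −(μ − z·σ) = −(2.43% − 1.960 × 10.79%) = −(-18.7184%) = 18.7184%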